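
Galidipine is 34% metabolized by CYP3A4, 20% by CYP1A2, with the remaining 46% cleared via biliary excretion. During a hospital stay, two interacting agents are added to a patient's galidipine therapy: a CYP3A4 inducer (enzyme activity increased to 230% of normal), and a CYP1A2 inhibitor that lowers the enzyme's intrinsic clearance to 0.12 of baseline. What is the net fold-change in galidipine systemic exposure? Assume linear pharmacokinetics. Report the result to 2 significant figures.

0.79

The CYP3A4 pathway (34% of clearance) rises to 2.3× activity: 0.34 × 2.3 = 0.782.
The CYP1A2 pathway (20% of clearance) drops to 0.12× activity: 0.2 × 0.12 = 0.024.
Non-CYP routes (46%) are unchanged.
Relative clearance = 0.782 + 0.024 + 0.46 = 1.266.
Systemic exposure ∝ 1/CL: fold-change = 1 / 1.266 = 0.79.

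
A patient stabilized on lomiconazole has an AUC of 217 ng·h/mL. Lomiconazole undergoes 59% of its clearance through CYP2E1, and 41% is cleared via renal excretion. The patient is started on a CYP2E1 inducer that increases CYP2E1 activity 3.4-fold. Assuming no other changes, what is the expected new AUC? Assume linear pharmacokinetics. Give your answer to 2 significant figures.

90 ng·h/mL

The CYP2E1 pathway (59% of clearance) rises to 3.4× activity: 0.59 × 3.4 = 2.006.
Non-CYP routes (41%) are unchanged.
CL_new/CL_old = 2.006 + 0.41 = 2.416.
New AUC = baseline ÷ relative clearance = 217 / 2.416 = 90 ng·h/mL.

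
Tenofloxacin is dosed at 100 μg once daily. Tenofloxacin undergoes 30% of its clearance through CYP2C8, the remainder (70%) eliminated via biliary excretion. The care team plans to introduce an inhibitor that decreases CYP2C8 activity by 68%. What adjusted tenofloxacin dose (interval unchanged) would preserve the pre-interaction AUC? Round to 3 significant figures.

79.6 μg

CYP2C8: 0.3 × 0.32 = 0.096
Other: 0.7 (unchanged)
CL_new/CL_old = 0.096 + 0.7 = 0.796.
Css,avg = (dose rate)/CL, so holding Css fixed requires dose ∝ CL: 100 × 0.796 = 79.6 μg.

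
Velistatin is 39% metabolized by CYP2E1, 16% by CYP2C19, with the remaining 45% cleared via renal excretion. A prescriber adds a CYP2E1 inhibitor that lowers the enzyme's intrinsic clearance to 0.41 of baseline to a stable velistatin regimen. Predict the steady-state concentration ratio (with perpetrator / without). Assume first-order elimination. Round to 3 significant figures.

1.30

CYP2E1: 0.39 × 0.41 = 0.1599
CYP2C19: 0.16 (unchanged)
Other: 0.45 (unchanged)
New clearance relative to baseline: 0.1599 + 0.16 + 0.45 = 0.7699.
Steady-state concentration ratio = CL_old/CL_new = 1 / 0.7699 = 1.30.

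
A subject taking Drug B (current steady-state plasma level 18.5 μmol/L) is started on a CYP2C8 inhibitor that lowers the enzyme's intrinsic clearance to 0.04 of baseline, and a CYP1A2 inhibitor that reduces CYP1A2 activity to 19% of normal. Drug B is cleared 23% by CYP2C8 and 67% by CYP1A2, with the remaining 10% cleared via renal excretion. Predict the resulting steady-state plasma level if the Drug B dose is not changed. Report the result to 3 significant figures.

78.2 μmol/L

CYP2C8: 0.23 × 0.04 = 0.0092
CYP1A2: 0.67 × 0.19 = 0.1273
Other: 0.1 (unchanged)
New clearance relative to baseline: 0.0092 + 0.1273 + 0.1 = 0.2365.
New steady-state plasma level = 18.5 / 0.2365 = 78.2 μmol/L (concentration scales inversely with clearance).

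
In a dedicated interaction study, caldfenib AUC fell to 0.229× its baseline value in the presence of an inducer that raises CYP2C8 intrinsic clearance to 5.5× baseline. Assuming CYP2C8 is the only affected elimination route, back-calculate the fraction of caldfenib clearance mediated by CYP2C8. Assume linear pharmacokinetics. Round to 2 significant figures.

0.75

Write x for the fraction cleared via CYP2C8. The observed AUC change means clearance rose to 1/0.229 = 4.367 of baseline.
Setting x·5.5 + (1 − x) = 4.367 and solving: x = (4.367 − 1)/(5.5 − 1) = 0.75.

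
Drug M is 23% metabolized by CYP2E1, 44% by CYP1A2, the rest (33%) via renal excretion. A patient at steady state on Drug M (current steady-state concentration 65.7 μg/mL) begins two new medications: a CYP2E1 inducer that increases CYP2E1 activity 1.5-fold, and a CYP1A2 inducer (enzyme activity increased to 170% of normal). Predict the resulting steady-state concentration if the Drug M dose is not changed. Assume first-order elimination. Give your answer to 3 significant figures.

CYP2E1: 0.23 × 1.5 = 0.345
CYP1A2: 0.44 × 1.7 = 0.748
Other: 0.33 (unchanged)
CL_new/CL_old = 0.345 + 0.748 + 0.33 = 1.423.
Steady-state concentration ∝ 1/CL: new value = 65.7 / 1.423 = 46.2 μg/mL.

46.2 μg/mL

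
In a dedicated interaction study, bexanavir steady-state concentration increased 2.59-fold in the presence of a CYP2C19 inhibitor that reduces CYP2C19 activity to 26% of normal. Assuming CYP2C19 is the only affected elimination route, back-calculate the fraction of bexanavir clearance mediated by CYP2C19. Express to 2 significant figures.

0.83

Let x = fm,CYP2C19. Because steady-state concentration ∝ 1/CL, relative clearance fell to 1/2.59 = 0.3861.
Setting x·0.26 + (1 − x) = 0.3861 and solving: x = (0.3861 − 1)/(0.26 − 1) = 0.83.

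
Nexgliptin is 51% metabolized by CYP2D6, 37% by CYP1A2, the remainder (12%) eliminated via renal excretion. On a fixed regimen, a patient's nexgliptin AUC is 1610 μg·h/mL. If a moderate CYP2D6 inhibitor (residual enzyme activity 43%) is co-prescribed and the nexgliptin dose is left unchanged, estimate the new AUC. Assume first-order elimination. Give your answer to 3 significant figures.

2.27 × 10³ μg·h/mL

The CYP2D6 pathway (51% of clearance) drops to 0.43× activity: 0.51 × 0.43 = 0.2193.
CYP1A2 (37%) and the residual 12% are unaffected.
New clearance relative to baseline: 0.2193 + 0.37 + 0.12 = 0.7093.
New AUC = baseline ÷ relative clearance = 1610 / 0.7093 = 2.27 × 10³ μg·h/mL.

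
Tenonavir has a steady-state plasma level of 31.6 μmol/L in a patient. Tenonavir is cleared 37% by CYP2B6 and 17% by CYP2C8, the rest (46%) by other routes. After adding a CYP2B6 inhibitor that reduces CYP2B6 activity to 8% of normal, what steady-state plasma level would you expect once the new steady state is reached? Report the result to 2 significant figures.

48 μmol/L

The CYP2B6 pathway (37% of clearance) is reduced to 0.08× activity: 0.37 × 0.08 = 0.0296.
CYP2C8 (17%) and the residual 46% are unaffected.
CL_new/CL_old = 0.0296 + 0.17 + 0.46 = 0.6596.
Steady-state plasma level ∝ 1/CL, so new value = 31.6 / 0.6596 = 48 μmol/L.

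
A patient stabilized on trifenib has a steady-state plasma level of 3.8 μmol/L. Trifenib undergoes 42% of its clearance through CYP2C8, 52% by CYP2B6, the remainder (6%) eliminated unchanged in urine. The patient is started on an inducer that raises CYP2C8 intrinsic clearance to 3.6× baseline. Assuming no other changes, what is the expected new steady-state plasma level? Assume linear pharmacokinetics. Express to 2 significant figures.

1.8 μmol/L

The CYP2C8 pathway (42% of clearance) is boosted to 3.6× activity: 0.42 × 3.6 = 1.512.
CYP2B6 (52%) and the residual 6% are unaffected.
Relative clearance = 1.512 + 0.52 + 0.06 = 2.092.
With dosing unchanged, steady-state plasma level scales as 1/CL: 3.8 / 2.092 = 1.8 μmol/L.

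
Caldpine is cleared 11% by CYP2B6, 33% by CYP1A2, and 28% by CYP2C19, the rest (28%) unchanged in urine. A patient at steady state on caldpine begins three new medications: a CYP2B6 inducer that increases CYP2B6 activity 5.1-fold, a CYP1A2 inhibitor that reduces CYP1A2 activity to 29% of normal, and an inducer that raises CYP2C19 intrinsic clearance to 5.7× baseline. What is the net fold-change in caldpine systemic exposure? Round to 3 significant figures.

0.395

The CYP2B6 pathway (11% of clearance) rises to 5.1× activity: 0.11 × 5.1 = 0.561.
The CYP1A2 pathway (33% of clearance) drops to 0.29× activity: 0.33 × 0.29 = 0.0957.
The CYP2C19 pathway (28% of clearance) increases to 5.7× activity: 0.28 × 5.7 = 1.596.
The remaining 28% of clearance is unaffected.
CL_new/CL_old = 0.561 + 0.0957 + 1.596 + 0.28 = 2.5327.
Systemic exposure ∝ 1/CL: fold-change = 1 / 2.5327 = 0.395.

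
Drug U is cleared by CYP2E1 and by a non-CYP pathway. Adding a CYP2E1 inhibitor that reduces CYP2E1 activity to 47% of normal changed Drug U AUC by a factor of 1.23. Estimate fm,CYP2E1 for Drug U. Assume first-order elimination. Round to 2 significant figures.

0.35

Let fm be the CYP2E1 fraction. New clearance relative to baseline = fm × 0.47 + (1 − fm).
AUC ratio = 1 / (new CL fraction), so new CL fraction = 1 / 1.23 = 0.813.
fm × 0.47 + 1 − fm = 0.813  ⇒  fm × (0.47 − 1) = −0.187  ⇒  fm = 0.35.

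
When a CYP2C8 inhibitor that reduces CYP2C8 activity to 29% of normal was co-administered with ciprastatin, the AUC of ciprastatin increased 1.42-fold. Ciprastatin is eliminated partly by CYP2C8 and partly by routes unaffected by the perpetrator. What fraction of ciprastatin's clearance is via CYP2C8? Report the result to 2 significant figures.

0.42

CL'/CL = 1 / 1.42 = 0.7042
0.29·fm + (1 − fm) = 0.7042
fm = (0.7042 − 1) / (0.29 − 1) = 0.42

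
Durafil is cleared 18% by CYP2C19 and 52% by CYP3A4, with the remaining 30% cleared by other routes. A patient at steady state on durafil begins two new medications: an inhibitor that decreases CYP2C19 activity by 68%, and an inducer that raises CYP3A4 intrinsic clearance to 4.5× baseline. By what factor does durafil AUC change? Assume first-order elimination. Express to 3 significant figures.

The CYP2C19 pathway (18% of clearance) is reduced to 0.32× activity: 0.18 × 0.32 = 0.0576.
The CYP3A4 pathway (52% of clearance) is boosted to 4.5× activity: 0.52 × 4.5 = 2.34.
The remaining 30% of clearance is unaffected.
CL_new/CL_old = 0.0576 + 2.34 + 0.3 = 2.6976.
Because AUC varies inversely with clearance, the combined effect is 1 / 2.6976 = 0.371.

0.371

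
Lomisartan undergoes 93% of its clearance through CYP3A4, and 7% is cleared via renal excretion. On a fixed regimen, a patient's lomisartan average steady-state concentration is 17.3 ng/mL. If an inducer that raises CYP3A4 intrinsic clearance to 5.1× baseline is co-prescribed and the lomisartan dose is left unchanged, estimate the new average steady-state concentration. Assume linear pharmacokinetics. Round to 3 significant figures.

3.59 ng/mL

The CYP3A4 pathway (93% of clearance) rises to 5.1× activity: 0.93 × 5.1 = 4.743.
The remaining 7% of clearance is unaffected.
Relative clearance = 4.743 + 0.07 = 4.813.
New average steady-state concentration = baseline ÷ relative clearance = 17.3 / 4.813 = 3.59 ng/mL.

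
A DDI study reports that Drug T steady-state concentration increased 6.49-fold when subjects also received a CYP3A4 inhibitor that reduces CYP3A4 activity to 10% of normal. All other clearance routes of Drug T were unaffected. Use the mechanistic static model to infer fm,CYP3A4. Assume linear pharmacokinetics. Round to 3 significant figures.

Let fm be the CYP3A4 fraction. New clearance relative to baseline = fm × 0.1 + (1 − fm).
Steady-state concentration ratio = 1 / (new CL fraction), so new CL fraction = 1 / 6.49 = 0.1541.
fm × 0.1 + 1 − fm = 0.1541  ⇒  fm × (0.1 − 1) = −0.8459  ⇒  fm = 0.940.

0.940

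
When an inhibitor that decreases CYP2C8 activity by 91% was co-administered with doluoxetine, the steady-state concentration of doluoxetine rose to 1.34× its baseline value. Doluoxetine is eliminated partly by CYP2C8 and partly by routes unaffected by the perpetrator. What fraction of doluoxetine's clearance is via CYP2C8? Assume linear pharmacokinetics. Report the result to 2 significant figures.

CL'/CL = 1 / 1.34 = 0.7463
0.09·fm + (1 − fm) = 0.7463
fm = (0.7463 − 1) / (0.09 − 1) = 0.28

0.28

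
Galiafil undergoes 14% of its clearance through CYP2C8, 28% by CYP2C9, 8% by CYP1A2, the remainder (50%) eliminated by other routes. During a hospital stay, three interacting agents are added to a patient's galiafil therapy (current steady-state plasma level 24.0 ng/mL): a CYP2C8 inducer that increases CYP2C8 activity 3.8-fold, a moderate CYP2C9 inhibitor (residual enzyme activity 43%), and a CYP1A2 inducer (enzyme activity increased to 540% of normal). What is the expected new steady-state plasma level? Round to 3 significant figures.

15.1 ng/mL

The CYP2C8 pathway (14% of clearance) increases to 3.8× activity: 0.14 × 3.8 = 0.532.
The CYP2C9 pathway (28% of clearance) falls to 0.43× activity: 0.28 × 0.43 = 0.1204.
The CYP1A2 pathway (8% of clearance) rises to 5.4× activity: 0.08 × 5.4 = 0.432.
Non-CYP routes (50%) are unchanged.
CL_new/CL_old = 0.532 + 0.1204 + 0.432 + 0.5 = 1.5844.
New steady-state plasma level = 24.0 / 1.5844 = 15.1 ng/mL (concentration scales inversely with clearance).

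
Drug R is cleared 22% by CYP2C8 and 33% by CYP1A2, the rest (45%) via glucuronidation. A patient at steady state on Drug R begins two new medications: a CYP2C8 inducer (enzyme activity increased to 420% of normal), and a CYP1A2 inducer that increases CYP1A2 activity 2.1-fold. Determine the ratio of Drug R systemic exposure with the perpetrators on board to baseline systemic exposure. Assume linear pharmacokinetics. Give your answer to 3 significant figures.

0.484

The CYP2C8 pathway (22% of clearance) rises to 4.2× activity: 0.22 × 4.2 = 0.924.
The CYP1A2 pathway (33% of clearance) rises to 2.1× activity: 0.33 × 2.1 = 0.693.
Non-CYP routes (45%) are unchanged.
Relative clearance = 0.924 + 0.693 + 0.45 = 2.067.
Systemic exposure ∝ 1/CL: fold-change = 1 / 2.067 = 0.484.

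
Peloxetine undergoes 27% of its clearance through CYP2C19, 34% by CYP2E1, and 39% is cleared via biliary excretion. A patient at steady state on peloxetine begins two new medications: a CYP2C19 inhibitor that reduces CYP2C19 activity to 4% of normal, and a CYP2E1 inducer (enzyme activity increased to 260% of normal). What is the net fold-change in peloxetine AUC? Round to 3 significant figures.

0.778

CYP2C19: 0.27 × 0.04 = 0.0108
CYP2E1: 0.34 × 2.6 = 0.884
Other: 0.39 (unchanged)
New clearance relative to baseline: 0.0108 + 0.884 + 0.39 = 1.2848.
Because AUC varies inversely with clearance, the combined effect is 1 / 1.2848 = 0.778.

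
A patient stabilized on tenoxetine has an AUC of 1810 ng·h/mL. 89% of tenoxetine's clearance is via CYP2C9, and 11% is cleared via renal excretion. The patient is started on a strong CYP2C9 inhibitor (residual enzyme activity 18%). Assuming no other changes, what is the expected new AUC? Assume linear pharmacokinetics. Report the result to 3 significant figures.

6.70 × 10³ ng·h/mL

The CYP2C9 pathway (89% of clearance) is reduced to 0.18× activity: 0.89 × 0.18 = 0.1602.
Non-CYP routes (11%) are unchanged.
New clearance relative to baseline: 0.1602 + 0.11 = 0.2702.
New AUC = baseline ÷ relative clearance = 1810 / 0.2702 = 6.70 × 10³ ng·h/mL.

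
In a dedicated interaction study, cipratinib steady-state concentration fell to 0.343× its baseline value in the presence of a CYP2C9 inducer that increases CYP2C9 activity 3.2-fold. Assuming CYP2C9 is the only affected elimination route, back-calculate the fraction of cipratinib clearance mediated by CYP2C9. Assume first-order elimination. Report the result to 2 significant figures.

0.87

Let fm be the CYP2C9 fraction. New clearance relative to baseline = fm × 3.2 + (1 − fm).
Steady-state concentration ratio = 1 / (new CL fraction), so new CL fraction = 1 / 0.343 = 2.915.
fm × 3.2 + 1 − fm = 2.915  ⇒  fm × (3.2 − 1) = 1.915  ⇒  fm = 0.87.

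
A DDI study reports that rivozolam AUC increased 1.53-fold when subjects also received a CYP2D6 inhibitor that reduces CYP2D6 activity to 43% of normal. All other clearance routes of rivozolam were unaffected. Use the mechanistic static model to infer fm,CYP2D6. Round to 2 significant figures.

Call the CYP2D6 fraction fm. After the interaction, CL_new/CL_old = fm × 0.43 + (1 − fm).
AUC ratio = 1 / (new CL fraction), so new CL fraction = 1 / 1.53 = 0.6536.
fm × 0.43 + 1 − fm = 0.6536  ⇒  fm × (0.43 − 1) = −0.3464  ⇒  fm = 0.61.

0.61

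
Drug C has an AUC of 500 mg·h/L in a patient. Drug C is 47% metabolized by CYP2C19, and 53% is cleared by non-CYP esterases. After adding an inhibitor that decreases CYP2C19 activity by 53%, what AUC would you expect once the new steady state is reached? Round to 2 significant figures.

6.7 × 10² mg·h/L

The CYP2C19 pathway (47% of clearance) falls to 0.47× activity: 0.47 × 0.47 = 0.2209.
The remaining 53% of clearance is unaffected.
Relative clearance = 0.2209 + 0.53 = 0.7509.
With dosing unchanged, AUC scales as 1/CL: 500 / 0.7509 = 6.7 × 10² mg·h/L.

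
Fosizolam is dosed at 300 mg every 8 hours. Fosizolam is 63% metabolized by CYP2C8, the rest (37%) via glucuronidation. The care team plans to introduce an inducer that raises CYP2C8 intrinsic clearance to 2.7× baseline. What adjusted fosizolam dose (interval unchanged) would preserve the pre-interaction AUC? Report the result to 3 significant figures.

621 mg

The CYP2C8 pathway (63% of clearance) is boosted to 2.7× activity: 0.63 × 2.7 = 1.701.
The remaining 37% of clearance is unaffected.
New clearance relative to baseline: 1.701 + 0.37 = 2.071.
To maintain the same steady-state level, dose must scale with clearance: new dose = 300 × 2.071 = 621 mg.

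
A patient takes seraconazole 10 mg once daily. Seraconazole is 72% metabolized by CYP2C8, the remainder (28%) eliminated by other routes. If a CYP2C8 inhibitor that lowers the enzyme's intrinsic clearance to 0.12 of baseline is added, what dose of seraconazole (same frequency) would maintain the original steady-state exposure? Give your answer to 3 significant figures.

The CYP2C8 pathway (72% of clearance) drops to 0.12× activity: 0.72 × 0.12 = 0.0864.
The remaining 28% of clearance is unaffected.
Relative clearance = 0.0864 + 0.28 = 0.3664.
To maintain the same steady-state level, dose must scale with clearance: new dose = 10 × 0.3664 = 3.66 mg.

3.66 mg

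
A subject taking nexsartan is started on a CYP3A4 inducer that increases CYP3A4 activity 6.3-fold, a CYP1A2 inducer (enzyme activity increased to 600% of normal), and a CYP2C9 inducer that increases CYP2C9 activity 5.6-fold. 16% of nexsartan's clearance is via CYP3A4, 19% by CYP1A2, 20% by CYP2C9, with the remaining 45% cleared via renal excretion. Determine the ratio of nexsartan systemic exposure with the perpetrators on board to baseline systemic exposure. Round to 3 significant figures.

0.269

The CYP3A4 pathway (16% of clearance) rises to 6.3× activity: 0.16 × 6.3 = 1.008.
The CYP1A2 pathway (19% of clearance) is boosted to 6× activity: 0.19 × 6 = 1.14.
The CYP2C9 pathway (20% of clearance) increases to 5.6× activity: 0.2 × 5.6 = 1.12.
Non-CYP routes (45%) are unchanged.
Relative clearance = 1.008 + 1.14 + 1.12 + 0.45 = 3.718.
Net systemic exposure ratio = 1 / 3.718 = 0.269.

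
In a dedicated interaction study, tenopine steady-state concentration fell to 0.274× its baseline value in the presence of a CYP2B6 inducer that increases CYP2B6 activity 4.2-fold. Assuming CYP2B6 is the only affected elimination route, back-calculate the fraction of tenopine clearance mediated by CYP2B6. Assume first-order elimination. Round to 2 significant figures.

0.83

Write x for the fraction cleared via CYP2B6. The observed steady-state concentration change means clearance rose to 1/0.274 = 3.65 of baseline.
Only the CYP2B6 route changed, so 3.65 = x·4.2 + (1 − x), giving x = 0.83.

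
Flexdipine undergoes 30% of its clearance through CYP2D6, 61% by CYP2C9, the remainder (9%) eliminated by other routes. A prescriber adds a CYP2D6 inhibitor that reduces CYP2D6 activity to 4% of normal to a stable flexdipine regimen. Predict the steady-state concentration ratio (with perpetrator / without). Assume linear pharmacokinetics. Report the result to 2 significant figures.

1.4

The CYP2D6 pathway (30% of clearance) drops to 0.04× activity: 0.3 × 0.04 = 0.012.
CYP2C9 (61%) and the residual 9% are unaffected.
CL_new/CL_old = 0.012 + 0.61 + 0.09 = 0.712.
Since steady-state concentration ∝ 1/CL, the ratio is 1 / 0.712 = 1.4.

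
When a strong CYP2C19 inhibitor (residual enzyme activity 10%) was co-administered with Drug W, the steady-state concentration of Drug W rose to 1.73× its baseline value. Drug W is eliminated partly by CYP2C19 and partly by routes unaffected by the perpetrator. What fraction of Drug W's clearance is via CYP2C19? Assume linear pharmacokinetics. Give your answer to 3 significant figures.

Call the CYP2C19 fraction fm. After the interaction, CL_new/CL_old = fm × 0.1 + (1 − fm).
Steady-state concentration ratio = 1 / (new CL fraction), so new CL fraction = 1 / 1.73 = 0.578.
fm × 0.1 + 1 − fm = 0.578  ⇒  fm × (0.1 − 1) = −0.422  ⇒  fm = 0.469.

0.469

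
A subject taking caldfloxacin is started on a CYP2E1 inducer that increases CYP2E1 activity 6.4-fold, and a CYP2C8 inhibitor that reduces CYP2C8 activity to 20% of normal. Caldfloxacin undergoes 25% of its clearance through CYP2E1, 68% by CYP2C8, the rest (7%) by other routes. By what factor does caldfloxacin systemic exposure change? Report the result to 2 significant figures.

0.55

CYP2E1: 0.25 × 6.4 = 1.6
CYP2C8: 0.68 × 0.2 = 0.136
Other: 0.07 (unchanged)
Relative clearance = 1.6 + 0.136 + 0.07 = 1.806.
Because systemic exposure varies inversely with clearance, the combined effect is 1 / 1.806 = 0.55.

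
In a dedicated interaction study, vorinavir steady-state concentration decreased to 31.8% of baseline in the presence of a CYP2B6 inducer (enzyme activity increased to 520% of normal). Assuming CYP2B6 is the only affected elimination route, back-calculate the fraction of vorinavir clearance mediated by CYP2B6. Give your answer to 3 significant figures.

0.511

CL'/CL = 1 / 0.318 = 3.145
5.2·fm + (1 − fm) = 3.145
fm = (3.145 − 1) / (5.2 − 1) = 0.511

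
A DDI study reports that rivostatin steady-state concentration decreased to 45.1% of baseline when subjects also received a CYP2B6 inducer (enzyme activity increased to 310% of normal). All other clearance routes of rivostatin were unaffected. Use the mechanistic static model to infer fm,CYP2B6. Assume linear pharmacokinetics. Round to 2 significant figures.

0.58

CL'/CL = 1 / 0.451 = 2.217
3.1·fm + (1 − fm) = 2.217
fm = (2.217 − 1) / (3.1 − 1) = 0.58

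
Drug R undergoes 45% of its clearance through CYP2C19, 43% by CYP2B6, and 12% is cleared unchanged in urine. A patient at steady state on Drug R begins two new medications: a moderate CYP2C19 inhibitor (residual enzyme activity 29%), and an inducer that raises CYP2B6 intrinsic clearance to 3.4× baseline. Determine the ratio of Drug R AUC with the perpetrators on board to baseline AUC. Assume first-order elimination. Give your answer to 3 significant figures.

CYP2C19: 0.45 × 0.29 = 0.1305
CYP2B6: 0.43 × 3.4 = 1.462
Other: 0.12 (unchanged)
New clearance relative to baseline: 0.1305 + 1.462 + 0.12 = 1.7125.
AUC ∝ 1/CL: fold-change = 1 / 1.7125 = 0.584.

0.584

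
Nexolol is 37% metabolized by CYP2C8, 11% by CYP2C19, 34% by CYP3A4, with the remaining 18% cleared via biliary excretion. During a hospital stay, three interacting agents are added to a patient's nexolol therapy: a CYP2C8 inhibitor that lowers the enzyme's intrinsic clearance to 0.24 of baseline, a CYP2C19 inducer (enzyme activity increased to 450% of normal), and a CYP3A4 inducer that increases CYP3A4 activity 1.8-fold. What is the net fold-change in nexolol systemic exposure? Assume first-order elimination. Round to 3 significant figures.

CYP2C8: 0.37 × 0.24 = 0.0888
CYP2C19: 0.11 × 4.5 = 0.495
CYP3A4: 0.34 × 1.8 = 0.612
Other: 0.18 (unchanged)
CL_new/CL_old = 0.0888 + 0.495 + 0.612 + 0.18 = 1.3758.
Net systemic exposure ratio = 1 / 1.3758 = 0.727.

0.727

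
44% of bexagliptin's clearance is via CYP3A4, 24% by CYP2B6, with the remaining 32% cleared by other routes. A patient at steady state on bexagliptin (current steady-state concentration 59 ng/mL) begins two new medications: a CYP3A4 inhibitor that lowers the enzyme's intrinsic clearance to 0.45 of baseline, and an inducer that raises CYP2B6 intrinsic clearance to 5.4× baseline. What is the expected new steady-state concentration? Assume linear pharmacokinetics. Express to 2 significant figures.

33 ng/mL

CYP3A4: 0.44 × 0.45 = 0.198
CYP2B6: 0.24 × 5.4 = 1.296
Other: 0.32 (unchanged)
New clearance relative to baseline: 0.198 + 1.296 + 0.32 = 1.814.
New steady-state concentration = 59 / 1.814 = 33 ng/mL (concentration scales inversely with clearance).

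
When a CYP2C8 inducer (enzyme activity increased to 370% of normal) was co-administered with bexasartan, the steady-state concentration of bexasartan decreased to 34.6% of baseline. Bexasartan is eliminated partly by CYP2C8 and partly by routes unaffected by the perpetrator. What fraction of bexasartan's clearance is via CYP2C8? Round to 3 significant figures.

Write x for the fraction cleared via CYP2C8. The observed steady-state concentration change means clearance rose to 1/0.346 = 2.89 of baseline.
Only the CYP2C8 route changed, so 2.89 = x·3.7 + (1 − x), giving x = 0.700.

0.700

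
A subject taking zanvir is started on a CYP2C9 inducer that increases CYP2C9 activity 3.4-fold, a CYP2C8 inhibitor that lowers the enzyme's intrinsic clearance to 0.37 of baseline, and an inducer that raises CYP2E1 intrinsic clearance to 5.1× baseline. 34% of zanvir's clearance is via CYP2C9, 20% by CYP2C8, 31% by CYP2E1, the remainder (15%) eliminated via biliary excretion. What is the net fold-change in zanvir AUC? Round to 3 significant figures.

0.338

CYP2C9: 0.34 × 3.4 = 1.156
CYP2C8: 0.2 × 0.37 = 0.074
CYP2E1: 0.31 × 5.1 = 1.581
Other: 0.15 (unchanged)
CL_new/CL_old = 1.156 + 0.074 + 1.581 + 0.15 = 2.961.
AUC ∝ 1/CL: fold-change = 1 / 2.961 = 0.338.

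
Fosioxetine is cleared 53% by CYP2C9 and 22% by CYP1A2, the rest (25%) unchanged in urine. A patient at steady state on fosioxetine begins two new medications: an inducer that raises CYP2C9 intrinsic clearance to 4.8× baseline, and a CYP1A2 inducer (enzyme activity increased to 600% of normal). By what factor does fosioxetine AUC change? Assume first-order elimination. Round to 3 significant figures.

CYP2C9: 0.53 × 4.8 = 2.544
CYP1A2: 0.22 × 6 = 1.32
Other: 0.25 (unchanged)
New clearance relative to baseline: 2.544 + 1.32 + 0.25 = 4.114.
Because AUC varies inversely with clearance, the combined effect is 1 / 4.114 = 0.243.

0.243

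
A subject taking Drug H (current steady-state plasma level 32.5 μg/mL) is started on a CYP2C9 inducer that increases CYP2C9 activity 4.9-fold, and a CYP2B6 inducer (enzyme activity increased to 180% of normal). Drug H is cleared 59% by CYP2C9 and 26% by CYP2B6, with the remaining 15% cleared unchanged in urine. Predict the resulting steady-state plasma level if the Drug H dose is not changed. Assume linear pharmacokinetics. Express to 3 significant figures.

9.26 μg/mL

The CYP2C9 pathway (59% of clearance) is boosted to 4.9× activity: 0.59 × 4.9 = 2.891.
The CYP2B6 pathway (26% of clearance) is boosted to 1.8× activity: 0.26 × 1.8 = 0.468.
Non-CYP routes (15%) are unchanged.
CL_new/CL_old = 2.891 + 0.468 + 0.15 = 3.509.
Steady-state plasma level ∝ 1/CL: new value = 32.5 / 3.509 = 9.26 μg/mL.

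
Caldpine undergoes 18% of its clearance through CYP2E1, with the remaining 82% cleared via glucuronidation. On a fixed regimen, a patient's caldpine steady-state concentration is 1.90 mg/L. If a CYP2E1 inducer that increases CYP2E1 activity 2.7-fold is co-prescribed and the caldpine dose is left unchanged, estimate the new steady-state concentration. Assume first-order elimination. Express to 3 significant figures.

1.45 mg/L

The CYP2E1 pathway (18% of clearance) rises to 2.7× activity: 0.18 × 2.7 = 0.486.
The remaining 82% of clearance is unaffected.
New clearance relative to baseline: 0.486 + 0.82 = 1.306.
New steady-state concentration = baseline ÷ relative clearance = 1.90 / 1.306 = 1.45 mg/L.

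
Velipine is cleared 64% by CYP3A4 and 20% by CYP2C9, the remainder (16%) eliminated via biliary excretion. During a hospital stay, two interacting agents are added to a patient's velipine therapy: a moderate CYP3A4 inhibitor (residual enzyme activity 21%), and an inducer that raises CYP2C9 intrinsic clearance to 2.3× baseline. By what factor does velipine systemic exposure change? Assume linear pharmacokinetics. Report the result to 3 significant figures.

1.33

CYP3A4: 0.64 × 0.21 = 0.1344
CYP2C9: 0.2 × 2.3 = 0.46
Other: 0.16 (unchanged)
Relative clearance = 0.1344 + 0.46 + 0.16 = 0.7544.
Systemic exposure ∝ 1/CL: fold-change = 1 / 0.7544 = 1.33.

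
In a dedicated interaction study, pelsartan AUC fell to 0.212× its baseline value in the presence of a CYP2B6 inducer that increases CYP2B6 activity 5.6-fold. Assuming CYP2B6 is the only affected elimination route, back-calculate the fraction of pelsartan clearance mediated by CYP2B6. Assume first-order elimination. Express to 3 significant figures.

0.808

Let fm be the CYP2B6 fraction. New clearance relative to baseline = fm × 5.6 + (1 − fm).
AUC ratio = 1 / (new CL fraction), so new CL fraction = 1 / 0.212 = 4.717.
fm × 5.6 + 1 − fm = 4.717  ⇒  fm × (5.6 − 1) = 3.717  ⇒  fm = 0.808.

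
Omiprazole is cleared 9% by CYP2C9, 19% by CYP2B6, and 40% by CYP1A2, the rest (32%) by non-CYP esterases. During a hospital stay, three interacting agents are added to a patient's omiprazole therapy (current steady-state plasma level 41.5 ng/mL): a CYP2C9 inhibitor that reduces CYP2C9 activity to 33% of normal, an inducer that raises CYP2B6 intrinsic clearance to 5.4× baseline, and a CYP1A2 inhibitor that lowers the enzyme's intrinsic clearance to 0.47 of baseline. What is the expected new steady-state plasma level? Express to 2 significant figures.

27 ng/mL

The CYP2C9 pathway (9% of clearance) falls to 0.33× activity: 0.09 × 0.33 = 0.0297.
The CYP2B6 pathway (19% of clearance) rises to 5.4× activity: 0.19 × 5.4 = 1.026.
The CYP1A2 pathway (40% of clearance) drops to 0.47× activity: 0.4 × 0.47 = 0.188.
Non-CYP routes (32%) are unchanged.
CL_new/CL_old = 0.0297 + 1.026 + 0.188 + 0.32 = 1.5637.
Dividing the baseline by the relative clearance: 41.5 / 1.5637 = 27 ng/mL.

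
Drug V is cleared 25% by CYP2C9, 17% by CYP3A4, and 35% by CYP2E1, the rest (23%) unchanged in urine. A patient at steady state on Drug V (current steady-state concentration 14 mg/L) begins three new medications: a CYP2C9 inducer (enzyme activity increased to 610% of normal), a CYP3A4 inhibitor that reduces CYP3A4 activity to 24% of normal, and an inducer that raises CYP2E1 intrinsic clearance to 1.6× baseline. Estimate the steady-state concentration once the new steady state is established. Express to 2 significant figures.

5.9 mg/L

CYP2C9: 0.25 × 6.1 = 1.525
CYP3A4: 0.17 × 0.24 = 0.0408
CYP2E1: 0.35 × 1.6 = 0.56
Other: 0.23 (unchanged)
Relative clearance = 1.525 + 0.0408 + 0.56 + 0.23 = 2.3558.
Dividing the baseline by the relative clearance: 14 / 2.3558 = 5.9 mg/L.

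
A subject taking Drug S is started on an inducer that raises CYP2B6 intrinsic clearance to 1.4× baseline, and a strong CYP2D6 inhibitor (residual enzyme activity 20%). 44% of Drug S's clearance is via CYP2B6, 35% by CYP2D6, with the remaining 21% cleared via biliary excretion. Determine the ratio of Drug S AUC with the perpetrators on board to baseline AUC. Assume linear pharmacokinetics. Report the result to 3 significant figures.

CYP2B6: 0.44 × 1.4 = 0.616
CYP2D6: 0.35 × 0.2 = 0.07
Other: 0.21 (unchanged)
New clearance relative to baseline: 0.616 + 0.07 + 0.21 = 0.896.
AUC ∝ 1/CL: fold-change = 1 / 0.896 = 1.12.

1.12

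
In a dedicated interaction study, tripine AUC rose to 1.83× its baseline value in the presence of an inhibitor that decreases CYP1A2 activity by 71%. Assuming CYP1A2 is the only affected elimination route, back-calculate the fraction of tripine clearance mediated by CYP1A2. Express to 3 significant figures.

Write x for the fraction cleared via CYP1A2. The observed AUC change means clearance fell to 1/1.83 = 0.5464 of baseline.
Setting x·0.29 + (1 − x) = 0.5464 and solving: x = (0.5464 − 1)/(0.29 − 1) = 0.639.

0.639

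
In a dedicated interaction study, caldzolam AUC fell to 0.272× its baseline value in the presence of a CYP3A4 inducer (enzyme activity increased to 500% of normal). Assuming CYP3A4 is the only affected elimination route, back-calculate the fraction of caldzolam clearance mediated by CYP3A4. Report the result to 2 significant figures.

0.67

CL'/CL = 1 / 0.272 = 3.676
5·fm + (1 − fm) = 3.676
fm = (3.676 − 1) / (5 − 1) = 0.67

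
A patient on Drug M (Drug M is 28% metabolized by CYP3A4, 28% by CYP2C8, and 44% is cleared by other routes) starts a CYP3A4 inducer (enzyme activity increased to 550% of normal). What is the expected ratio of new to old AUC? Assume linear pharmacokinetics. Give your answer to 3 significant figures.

The CYP3A4 pathway (28% of clearance) increases to 5.5× activity: 0.28 × 5.5 = 1.54.
CYP2C8 (28%) and the residual 44% are unaffected.
Relative clearance = 1.54 + 0.28 + 0.44 = 2.26.
Since AUC ∝ 1/CL, the ratio is 1 / 2.26 = 0.442.

0.442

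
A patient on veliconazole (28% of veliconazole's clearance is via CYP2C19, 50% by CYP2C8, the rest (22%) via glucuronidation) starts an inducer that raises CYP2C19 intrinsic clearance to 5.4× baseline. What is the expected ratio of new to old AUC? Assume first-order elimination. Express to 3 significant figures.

The CYP2C19 pathway (28% of clearance) rises to 5.4× activity: 0.28 × 5.4 = 1.512.
CYP2C8 (50%) and the residual 22% are unaffected.
New clearance relative to baseline: 1.512 + 0.5 + 0.22 = 2.232.
Since AUC ∝ 1/CL, the ratio is 1 / 2.232 = 0.448.

0.448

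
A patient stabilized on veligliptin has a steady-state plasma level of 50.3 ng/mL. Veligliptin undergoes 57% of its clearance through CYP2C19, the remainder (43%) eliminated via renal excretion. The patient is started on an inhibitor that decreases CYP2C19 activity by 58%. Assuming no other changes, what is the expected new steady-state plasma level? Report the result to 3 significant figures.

The CYP2C19 pathway (57% of clearance) falls to 0.42× activity: 0.57 × 0.42 = 0.2394.
The remaining 43% of clearance is unaffected.
Relative clearance = 0.2394 + 0.43 = 0.6694.
New steady-state plasma level = baseline ÷ relative clearance = 50.3 / 0.6694 = 75.1 ng/mL.

75.1 ng/mL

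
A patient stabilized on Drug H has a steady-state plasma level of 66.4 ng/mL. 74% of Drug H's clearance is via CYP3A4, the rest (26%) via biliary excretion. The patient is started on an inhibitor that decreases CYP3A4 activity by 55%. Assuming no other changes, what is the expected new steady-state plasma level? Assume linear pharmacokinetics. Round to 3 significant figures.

The CYP3A4 pathway (74% of clearance) is reduced to 0.45× activity: 0.74 × 0.45 = 0.333.
Non-CYP routes (26%) are unchanged.
Relative clearance = 0.333 + 0.26 = 0.593.
With dosing unchanged, steady-state plasma level scales as 1/CL: 66.4 / 0.593 = 112 ng/mL.

112 ng/mL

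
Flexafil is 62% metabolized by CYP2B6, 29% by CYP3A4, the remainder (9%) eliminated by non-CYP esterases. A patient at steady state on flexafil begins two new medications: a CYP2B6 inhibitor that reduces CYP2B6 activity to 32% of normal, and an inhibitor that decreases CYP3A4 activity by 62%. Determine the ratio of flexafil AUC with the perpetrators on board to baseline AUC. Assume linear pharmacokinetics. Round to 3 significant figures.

The CYP2B6 pathway (62% of clearance) is reduced to 0.32× activity: 0.62 × 0.32 = 0.1984.
The CYP3A4 pathway (29% of clearance) drops to 0.38× activity: 0.29 × 0.38 = 0.1102.
The remaining 9% of clearance is unaffected.
Relative clearance = 0.1984 + 0.1102 + 0.09 = 0.3986.
Because AUC varies inversely with clearance, the combined effect is 1 / 0.3986 = 2.51.

2.51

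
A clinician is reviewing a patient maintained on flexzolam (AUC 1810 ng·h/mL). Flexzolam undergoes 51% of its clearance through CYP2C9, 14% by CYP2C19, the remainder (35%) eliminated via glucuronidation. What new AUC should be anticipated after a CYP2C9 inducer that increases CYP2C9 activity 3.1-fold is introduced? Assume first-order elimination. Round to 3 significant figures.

CYP2C9: 0.51 × 3.1 = 1.581
CYP2C19: 0.14 (unchanged)
Other: 0.35 (unchanged)
CL_new/CL_old = 1.581 + 0.14 + 0.35 = 2.071.
AUC ∝ 1/CL, so new value = 1810 / 2.071 = 874 ng·h/mL.

874 ng·h/mL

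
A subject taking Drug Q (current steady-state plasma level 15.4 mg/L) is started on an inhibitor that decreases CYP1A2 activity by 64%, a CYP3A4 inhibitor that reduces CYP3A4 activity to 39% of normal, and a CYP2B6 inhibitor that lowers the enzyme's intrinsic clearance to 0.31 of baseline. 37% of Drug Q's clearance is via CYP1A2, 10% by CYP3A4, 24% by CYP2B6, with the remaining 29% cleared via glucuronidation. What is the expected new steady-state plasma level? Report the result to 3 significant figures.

28.7 mg/L

The CYP1A2 pathway (37% of clearance) is reduced to 0.36× activity: 0.37 × 0.36 = 0.1332.
The CYP3A4 pathway (10% of clearance) falls to 0.39× activity: 0.1 × 0.39 = 0.039.
The CYP2B6 pathway (24% of clearance) falls to 0.31× activity: 0.24 × 0.31 = 0.0744.
Non-CYP routes (29%) are unchanged.
New clearance relative to baseline: 0.1332 + 0.039 + 0.0744 + 0.29 = 0.5366.
Dividing the baseline by the relative clearance: 15.4 / 0.5366 = 28.7 mg/L.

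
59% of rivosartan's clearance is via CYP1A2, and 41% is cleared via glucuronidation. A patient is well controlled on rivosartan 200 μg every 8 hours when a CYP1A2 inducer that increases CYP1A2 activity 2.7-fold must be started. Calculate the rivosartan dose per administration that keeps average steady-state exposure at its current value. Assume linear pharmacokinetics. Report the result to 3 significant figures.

CYP1A2: 0.59 × 2.7 = 1.593
Other: 0.41 (unchanged)
New clearance relative to baseline: 1.593 + 0.41 = 2.003.
To maintain the same steady-state level, dose must scale with clearance: new dose = 200 × 2.003 = 401 μg.

401 μg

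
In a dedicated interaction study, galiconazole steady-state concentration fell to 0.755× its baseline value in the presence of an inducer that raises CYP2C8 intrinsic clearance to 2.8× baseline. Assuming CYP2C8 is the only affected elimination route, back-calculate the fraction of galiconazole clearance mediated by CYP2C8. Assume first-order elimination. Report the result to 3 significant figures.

0.180

CL'/CL = 1 / 0.755 = 1.325
2.8·fm + (1 − fm) = 1.325
fm = (1.325 − 1) / (2.8 − 1) = 0.180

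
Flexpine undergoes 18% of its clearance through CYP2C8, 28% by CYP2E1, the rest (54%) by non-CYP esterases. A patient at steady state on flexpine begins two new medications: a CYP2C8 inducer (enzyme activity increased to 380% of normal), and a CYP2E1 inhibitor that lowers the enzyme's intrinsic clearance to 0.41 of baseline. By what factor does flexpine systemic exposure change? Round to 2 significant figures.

0.75

The CYP2C8 pathway (18% of clearance) increases to 3.8× activity: 0.18 × 3.8 = 0.684.
The CYP2E1 pathway (28% of clearance) falls to 0.41× activity: 0.28 × 0.41 = 0.1148.
Non-CYP routes (54%) are unchanged.
New clearance relative to baseline: 0.684 + 0.1148 + 0.54 = 1.3388.
Net systemic exposure ratio = 1 / 1.3388 = 0.75.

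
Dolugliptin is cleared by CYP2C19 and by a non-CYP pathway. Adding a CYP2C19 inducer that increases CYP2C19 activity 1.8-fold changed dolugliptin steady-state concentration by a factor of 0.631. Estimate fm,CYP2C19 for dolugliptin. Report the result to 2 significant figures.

CL'/CL = 1 / 0.631 = 1.585
1.8·fm + (1 − fm) = 1.585
fm = (1.585 − 1) / (1.8 − 1) = 0.73

0.73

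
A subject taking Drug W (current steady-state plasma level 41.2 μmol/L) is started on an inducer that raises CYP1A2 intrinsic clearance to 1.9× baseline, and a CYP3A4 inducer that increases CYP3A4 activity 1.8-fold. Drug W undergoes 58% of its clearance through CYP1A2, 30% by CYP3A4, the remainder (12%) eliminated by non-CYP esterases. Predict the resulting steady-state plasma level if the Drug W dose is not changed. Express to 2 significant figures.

23 μmol/L

The CYP1A2 pathway (58% of clearance) increases to 1.9× activity: 0.58 × 1.9 = 1.102.
The CYP3A4 pathway (30% of clearance) rises to 1.8× activity: 0.3 × 1.8 = 0.54.
Non-CYP routes (12%) are unchanged.
CL_new/CL_old = 1.102 + 0.54 + 0.12 = 1.762.
New steady-state plasma level = 41.2 / 1.762 = 23 μmol/L (concentration scales inversely with clearance).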